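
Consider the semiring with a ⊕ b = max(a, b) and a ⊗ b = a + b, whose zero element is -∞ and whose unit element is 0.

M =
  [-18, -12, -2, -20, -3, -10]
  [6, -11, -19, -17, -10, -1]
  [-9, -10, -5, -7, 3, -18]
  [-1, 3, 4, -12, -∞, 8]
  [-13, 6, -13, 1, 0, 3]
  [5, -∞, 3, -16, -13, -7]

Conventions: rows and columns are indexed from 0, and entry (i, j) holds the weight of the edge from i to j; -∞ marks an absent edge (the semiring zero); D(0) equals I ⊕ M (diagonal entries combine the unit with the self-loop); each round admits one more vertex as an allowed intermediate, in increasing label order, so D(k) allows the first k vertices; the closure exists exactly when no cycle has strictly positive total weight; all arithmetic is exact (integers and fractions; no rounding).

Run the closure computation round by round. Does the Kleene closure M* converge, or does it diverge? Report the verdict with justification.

D(0):
  [0, -12, -2, -20, -3, -10]
  [6, 0, -19, -17, -10, -1]
  [-9, -10, 0, -7, 3, -18]
  [-1, 3, 4, 0, -∞, 8]
  [-13, 6, -13, 1, 0, 3]
  [5, -∞, 3, -16, -13, 0]
D(1):
  [0, -12, -2, -20, -3, -10]
  [6, 0, 4, -14, 3, -1]
  [-9, -10, 0, -7, 3, -18]
  [-1, 3, 4, 0, -4, 8]
  [-13, 6, -13, 1, 0, 3]
  [5, -7, 3, -15, 2, 0]
Detection: at round 2, diagonal entry (4, 4) turns strictly positive.
Key observation: the cycle 4->1->0->4 has total weight 6 + 6 + (-3), which is strictly positive.
Answer: DIVERGES — positive cycle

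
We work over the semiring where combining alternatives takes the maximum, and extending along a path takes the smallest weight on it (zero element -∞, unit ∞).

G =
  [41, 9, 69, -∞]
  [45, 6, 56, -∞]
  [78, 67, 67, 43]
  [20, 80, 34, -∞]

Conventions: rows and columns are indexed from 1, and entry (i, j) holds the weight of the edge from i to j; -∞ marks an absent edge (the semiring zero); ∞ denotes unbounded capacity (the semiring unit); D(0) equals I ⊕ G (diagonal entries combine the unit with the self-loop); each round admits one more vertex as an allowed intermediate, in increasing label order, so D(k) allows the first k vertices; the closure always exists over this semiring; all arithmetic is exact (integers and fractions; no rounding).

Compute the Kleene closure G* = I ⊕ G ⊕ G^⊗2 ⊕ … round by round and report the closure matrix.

D(0):
  [∞, 9, 69, -∞]
  [45, ∞, 56, -∞]
  [78, 67, ∞, 43]
  [20, 80, 34, ∞]
D(1):
  [∞, 9, 69, -∞]
  [45, ∞, 56, -∞]
  [78, 67, ∞, 43]
  [20, 80, 34, ∞]
D(2):
  [∞, 9, 69, -∞]
  [45, ∞, 56, -∞]
  [78, 67, ∞, 43]
  [45, 80, 56, ∞]
D(3):
  [∞, 67, 69, 43]
  [56, ∞, 56, 43]
  [78, 67, ∞, 43]
  [56, 80, 56, ∞]
D(4):
  [∞, 67, 69, 43]
  [56, ∞, 56, 43]
  [78, 67, ∞, 43]
  [56, 80, 56, ∞]
Answer: G* = [[∞, 67, 69, 43], [56, ∞, 56, 43], [78, 67, ∞, 43], [56, 80, 56, ∞]]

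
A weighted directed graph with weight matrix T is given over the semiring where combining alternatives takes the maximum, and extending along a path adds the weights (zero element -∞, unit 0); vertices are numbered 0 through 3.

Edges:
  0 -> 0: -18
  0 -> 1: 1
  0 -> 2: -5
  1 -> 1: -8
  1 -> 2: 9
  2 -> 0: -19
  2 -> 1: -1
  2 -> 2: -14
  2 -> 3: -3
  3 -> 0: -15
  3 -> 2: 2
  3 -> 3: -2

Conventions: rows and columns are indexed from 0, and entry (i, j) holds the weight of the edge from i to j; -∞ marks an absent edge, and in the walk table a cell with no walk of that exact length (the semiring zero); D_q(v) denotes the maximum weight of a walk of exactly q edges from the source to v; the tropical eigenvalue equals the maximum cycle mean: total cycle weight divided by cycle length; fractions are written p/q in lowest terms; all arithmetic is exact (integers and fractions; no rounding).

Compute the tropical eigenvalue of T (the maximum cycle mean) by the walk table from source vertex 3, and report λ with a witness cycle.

q=0: [-∞, -∞, -∞, 0]
q=1: [-15, -∞, 2, -2]
q=2: [-17, 1, 0, -1]
q=3: [-16, -1, 10, -3]
q=4: [-9, 9, 8, 7]
Optimal cycle mean attained by: cycle 1->2->1, total 9 + (-1), length 2.
Answer: λ = 4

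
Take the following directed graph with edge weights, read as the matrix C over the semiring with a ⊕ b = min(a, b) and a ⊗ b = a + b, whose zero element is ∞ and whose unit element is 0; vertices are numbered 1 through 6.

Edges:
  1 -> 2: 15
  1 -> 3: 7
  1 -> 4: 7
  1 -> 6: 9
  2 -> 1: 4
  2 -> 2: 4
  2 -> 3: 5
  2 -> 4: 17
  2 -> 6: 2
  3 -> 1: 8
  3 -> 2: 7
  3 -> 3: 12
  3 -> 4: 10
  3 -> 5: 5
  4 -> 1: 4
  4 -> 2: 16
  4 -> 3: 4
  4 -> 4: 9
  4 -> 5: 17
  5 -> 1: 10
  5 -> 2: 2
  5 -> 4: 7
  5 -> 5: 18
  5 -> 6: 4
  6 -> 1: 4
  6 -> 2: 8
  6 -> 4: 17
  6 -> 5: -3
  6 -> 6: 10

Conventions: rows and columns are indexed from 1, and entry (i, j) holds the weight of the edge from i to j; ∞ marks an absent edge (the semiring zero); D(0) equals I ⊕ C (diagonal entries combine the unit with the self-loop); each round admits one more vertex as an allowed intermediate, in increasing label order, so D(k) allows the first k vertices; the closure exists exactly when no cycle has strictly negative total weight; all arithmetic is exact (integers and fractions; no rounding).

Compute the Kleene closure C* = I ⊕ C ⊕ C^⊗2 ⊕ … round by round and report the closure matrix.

D(0):
  [0, 15, 7, 7, ∞, 9]
  [4, 0, 5, 17, ∞, 2]
  [8, 7, 0, 10, 5, ∞]
  [4, 16, 4, 0, 17, ∞]
  [10, 2, ∞, 7, 0, 4]
  [4, 8, ∞, 17, -3, 0]
D(1):
  [0, 15, 7, 7, ∞, 9]
  [4, 0, 5, 11, ∞, 2]
  [8, 7, 0, 10, 5, 17]
  [4, 16, 4, 0, 17, 13]
  [10, 2, 17, 7, 0, 4]
  [4, 8, 11, 11, -3, 0]
D(2):
  [0, 15, 7, 7, ∞, 9]
  [4, 0, 5, 11, ∞, 2]
  [8, 7, 0, 10, 5, 9]
  [4, 16, 4, 0, 17, 13]
  [6, 2, 7, 7, 0, 4]
  [4, 8, 11, 11, -3, 0]
D(3):
  [0, 14, 7, 7, 12, 9]
  [4, 0, 5, 11, 10, 2]
  [8, 7, 0, 10, 5, 9]
  [4, 11, 4, 0, 9, 13]
  [6, 2, 7, 7, 0, 4]
  [4, 8, 11, 11, -3, 0]
D(4):
  [0, 14, 7, 7, 12, 9]
  [4, 0, 5, 11, 10, 2]
  [8, 7, 0, 10, 5, 9]
  [4, 11, 4, 0, 9, 13]
  [6, 2, 7, 7, 0, 4]
  [4, 8, 11, 11, -3, 0]
D(5):
  [0, 14, 7, 7, 12, 9]
  [4, 0, 5, 11, 10, 2]
  [8, 7, 0, 10, 5, 9]
  [4, 11, 4, 0, 9, 13]
  [6, 2, 7, 7, 0, 4]
  [3, -1, 4, 4, -3, 0]
D(6):
  [0, 8, 7, 7, 6, 9]
  [4, 0, 5, 6, -1, 2]
  [8, 7, 0, 10, 5, 9]
  [4, 11, 4, 0, 9, 13]
  [6, 2, 7, 7, 0, 4]
  [3, -1, 4, 4, -3, 0]
Answer: C* = [[0, 8, 7, 7, 6, 9], [4, 0, 5, 6, -1, 2], [8, 7, 0, 10, 5, 9], [4, 11, 4, 0, 9, 13], [6, 2, 7, 7, 0, 4], [3, -1, 4, 4, -3, 0]]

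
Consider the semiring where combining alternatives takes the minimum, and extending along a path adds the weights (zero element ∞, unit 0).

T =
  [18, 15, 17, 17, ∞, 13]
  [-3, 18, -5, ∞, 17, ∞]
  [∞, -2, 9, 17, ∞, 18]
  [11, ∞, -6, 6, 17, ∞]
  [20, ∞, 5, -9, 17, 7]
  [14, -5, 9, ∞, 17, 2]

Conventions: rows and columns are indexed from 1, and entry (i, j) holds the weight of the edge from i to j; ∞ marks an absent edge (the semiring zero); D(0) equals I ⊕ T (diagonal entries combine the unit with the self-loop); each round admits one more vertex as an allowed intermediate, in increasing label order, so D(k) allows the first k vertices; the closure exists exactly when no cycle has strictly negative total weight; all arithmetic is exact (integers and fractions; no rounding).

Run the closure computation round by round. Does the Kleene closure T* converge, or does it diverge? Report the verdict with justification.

D(0):
  [0, 15, 17, 17, ∞, 13]
  [-3, 0, -5, ∞, 17, ∞]
  [∞, -2, 0, 17, ∞, 18]
  [11, ∞, -6, 0, 17, ∞]
  [20, ∞, 5, -9, 0, 7]
  [14, -5, 9, ∞, 17, 0]
D(1):
  [0, 15, 17, 17, ∞, 13]
  [-3, 0, -5, 14, 17, 10]
  [∞, -2, 0, 17, ∞, 18]
  [11, 26, -6, 0, 17, 24]
  [20, 35, 5, -9, 0, 7]
  [14, -5, 9, 31, 17, 0]
Detection: at round 2, diagonal entry (3, 3) turns strictly negative.
Key observation: the cycle 3->2->3 has total weight (-2) + (-5), which is strictly negative.
Answer: DIVERGES — negative cycle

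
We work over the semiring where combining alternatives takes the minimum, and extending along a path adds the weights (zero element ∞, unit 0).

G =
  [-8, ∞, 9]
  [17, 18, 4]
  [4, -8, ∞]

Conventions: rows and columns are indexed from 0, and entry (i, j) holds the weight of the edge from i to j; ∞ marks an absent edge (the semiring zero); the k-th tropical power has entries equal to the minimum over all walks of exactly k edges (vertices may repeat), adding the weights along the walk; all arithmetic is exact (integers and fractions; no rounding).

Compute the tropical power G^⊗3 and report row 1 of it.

G^⊗2:
  [-16, 1, 1]
  [8, -4, 22]
  [-4, 10, -4]
G^⊗3:
  [-24, -7, -7]
  [0, 14, 0]
  [-12, -12, 5]
Answer: row 1 of G^⊗3 = [0, 14, 0]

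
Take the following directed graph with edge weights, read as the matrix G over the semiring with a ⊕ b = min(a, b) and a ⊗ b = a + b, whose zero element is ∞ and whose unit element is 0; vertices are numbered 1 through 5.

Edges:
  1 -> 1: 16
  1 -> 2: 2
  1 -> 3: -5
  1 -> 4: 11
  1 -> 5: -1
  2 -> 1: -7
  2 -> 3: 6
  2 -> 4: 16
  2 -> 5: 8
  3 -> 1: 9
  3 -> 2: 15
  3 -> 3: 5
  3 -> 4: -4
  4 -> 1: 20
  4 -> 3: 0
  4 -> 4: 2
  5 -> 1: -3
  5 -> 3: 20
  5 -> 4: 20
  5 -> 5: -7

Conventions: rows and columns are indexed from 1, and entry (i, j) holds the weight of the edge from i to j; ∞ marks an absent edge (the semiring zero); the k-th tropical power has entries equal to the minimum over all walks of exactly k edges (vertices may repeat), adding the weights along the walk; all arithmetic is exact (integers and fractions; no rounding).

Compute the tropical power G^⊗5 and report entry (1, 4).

G^⊗2:
  [-5, 10, 0, -9, -8]
  [5, -5, -12, 2, -8]
  [8, 11, -4, -2, 8]
  [9, 15, 2, -4, 19]
  [-10, -1, -8, 8, -14]
G^⊗3:
  [-11, -3, -10, -7, -15]
  [-12, 3, -7, -16, -15]
  [4, 10, -2, -8, 1]
  [8, 11, -4, -2, 8]
  [-17, -8, -15, -12, -21]
G^⊗4:
  [-18, -9, -16, -14, -22]
  [-18, -10, -17, -14, -22]
  [-2, 6, -8, -6, -6]
  [4, 10, -2, -8, 1]
  [-24, -15, -22, -19, -28]
G^⊗5:
  [-25, -16, -23, -20, -29]
  [-25, -16, -23, -21, -29]
  [-9, 0, -7, -12, -13]
  [-2, 6, -8, -6, -6]
  [-31, -22, -29, -26, -35]
Key observation: the optimum is the walk 1->5->5->1->3->4, with weight (-1) + (-7) + (-3) + (-5) + (-4) = -20.
Optimal value attained by: walk 1->5->5->1->3->4.
Answer: (G^⊗5)[1][4] = -20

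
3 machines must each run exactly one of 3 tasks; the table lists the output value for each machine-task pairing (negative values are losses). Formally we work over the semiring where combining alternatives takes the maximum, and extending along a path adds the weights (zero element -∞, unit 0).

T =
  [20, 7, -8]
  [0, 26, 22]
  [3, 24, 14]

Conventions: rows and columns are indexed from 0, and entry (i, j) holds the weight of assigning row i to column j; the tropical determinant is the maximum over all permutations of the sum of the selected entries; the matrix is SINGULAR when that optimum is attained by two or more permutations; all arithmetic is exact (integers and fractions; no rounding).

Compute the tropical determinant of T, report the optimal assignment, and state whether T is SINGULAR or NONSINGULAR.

σ = (0, 1, 2): 20 + 26 + 14 = 60
σ = (0, 2, 1): 20 + 22 + 24 = 66
σ = (1, 0, 2): 7 + 0 + 14 = 21
σ = (1, 2, 0): 7 + 22 + 3 = 32
σ = (2, 0, 1): (-8) + 0 + 24 = 16
σ = (2, 1, 0): (-8) + 26 + 3 = 21
Optimal value attained by: σ = (0, 2, 1).
Answer: det⊕(T) = 66; verdict: NONSINGULAR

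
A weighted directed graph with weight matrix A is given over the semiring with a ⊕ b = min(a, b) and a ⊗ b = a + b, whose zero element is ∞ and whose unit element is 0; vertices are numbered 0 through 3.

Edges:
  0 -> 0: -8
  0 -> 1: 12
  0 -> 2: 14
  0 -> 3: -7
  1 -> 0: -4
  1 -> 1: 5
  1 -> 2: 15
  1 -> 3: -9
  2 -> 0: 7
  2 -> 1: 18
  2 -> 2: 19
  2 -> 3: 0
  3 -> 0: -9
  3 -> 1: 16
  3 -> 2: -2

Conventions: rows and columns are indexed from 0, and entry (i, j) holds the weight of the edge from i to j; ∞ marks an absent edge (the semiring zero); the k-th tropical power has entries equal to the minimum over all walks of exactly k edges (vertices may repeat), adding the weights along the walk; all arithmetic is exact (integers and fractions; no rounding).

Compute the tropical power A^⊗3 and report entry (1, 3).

A^⊗2:
  [-16, 4, -9, -15]
  [-18, 7, -11, -11]
  [-9, 16, -2, 0]
  [-17, 3, 5, -16]
A^⊗3:
  [-24, -4, -17, -23]
  [-26, -6, -13, -25]
  [-17, 3, -2, -16]
  [-25, -5, -18, -24]
Key observation: the optimum is the walk 1->3->0->3, with weight (-9) + (-9) + (-7) = -25.
Optimal value attained by: walk 1->3->0->3.
Answer: (A^⊗3)[1][3] = -25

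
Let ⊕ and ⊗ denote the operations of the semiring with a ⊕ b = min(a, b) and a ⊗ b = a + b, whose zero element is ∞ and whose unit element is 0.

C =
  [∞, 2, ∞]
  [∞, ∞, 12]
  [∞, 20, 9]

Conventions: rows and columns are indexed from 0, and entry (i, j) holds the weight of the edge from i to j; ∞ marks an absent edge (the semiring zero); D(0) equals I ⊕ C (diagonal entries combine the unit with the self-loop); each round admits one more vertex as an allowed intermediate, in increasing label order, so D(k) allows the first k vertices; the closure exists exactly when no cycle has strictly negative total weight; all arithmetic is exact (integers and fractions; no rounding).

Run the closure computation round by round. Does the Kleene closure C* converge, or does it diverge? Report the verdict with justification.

D(0):
  [0, 2, ∞]
  [∞, 0, 12]
  [∞, 20, 0]
D(1):
  [0, 2, ∞]
  [∞, 0, 12]
  [∞, 20, 0]
D(2):
  [0, 2, 14]
  [∞, 0, 12]
  [∞, 20, 0]
D(3):
  [0, 2, 14]
  [∞, 0, 12]
  [∞, 20, 0]
Key observation: every diagonal entry stays at the unit through all rounds, so no improving cycle exists.
Answer: CONVERGES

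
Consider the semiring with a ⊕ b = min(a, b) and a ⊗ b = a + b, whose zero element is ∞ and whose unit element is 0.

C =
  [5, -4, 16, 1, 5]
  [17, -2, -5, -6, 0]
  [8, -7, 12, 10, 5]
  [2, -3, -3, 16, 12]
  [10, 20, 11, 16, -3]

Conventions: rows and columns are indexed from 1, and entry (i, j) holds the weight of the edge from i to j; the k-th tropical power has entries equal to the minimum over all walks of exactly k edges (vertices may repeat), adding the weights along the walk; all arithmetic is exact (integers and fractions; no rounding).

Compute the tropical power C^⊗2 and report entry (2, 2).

C^⊗2:
  [3, -6, -9, -10, -4]
  [-4, -12, -9, -8, -3]
  [10, -9, -12, -13, -7]
  [5, -10, -8, -9, -3]
  [7, 4, 8, 11, -6]
Key observation: the optimum is the walk 2->3->2, with weight (-5) + (-7) = -12.
Optimal value attained by: walk 2->3->2.
Answer: (C^⊗2)[2][2] = -12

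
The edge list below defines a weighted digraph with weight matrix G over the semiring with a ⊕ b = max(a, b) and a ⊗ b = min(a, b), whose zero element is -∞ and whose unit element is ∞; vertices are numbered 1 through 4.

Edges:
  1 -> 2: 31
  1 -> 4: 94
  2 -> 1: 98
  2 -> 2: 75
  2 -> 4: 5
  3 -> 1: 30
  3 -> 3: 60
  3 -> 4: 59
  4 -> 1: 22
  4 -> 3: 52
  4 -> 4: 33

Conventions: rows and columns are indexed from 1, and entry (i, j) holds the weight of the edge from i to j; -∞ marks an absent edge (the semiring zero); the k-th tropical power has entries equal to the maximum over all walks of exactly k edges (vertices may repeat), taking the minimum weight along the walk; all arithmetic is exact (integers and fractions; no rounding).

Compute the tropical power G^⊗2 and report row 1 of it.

G^⊗2:
  [31, 31, 52, 33]
  [75, 75, 5, 94]
  [30, 30, 60, 59]
  [30, 22, 52, 52]
Answer: row 1 of G^⊗2 = [31, 31, 52, 33]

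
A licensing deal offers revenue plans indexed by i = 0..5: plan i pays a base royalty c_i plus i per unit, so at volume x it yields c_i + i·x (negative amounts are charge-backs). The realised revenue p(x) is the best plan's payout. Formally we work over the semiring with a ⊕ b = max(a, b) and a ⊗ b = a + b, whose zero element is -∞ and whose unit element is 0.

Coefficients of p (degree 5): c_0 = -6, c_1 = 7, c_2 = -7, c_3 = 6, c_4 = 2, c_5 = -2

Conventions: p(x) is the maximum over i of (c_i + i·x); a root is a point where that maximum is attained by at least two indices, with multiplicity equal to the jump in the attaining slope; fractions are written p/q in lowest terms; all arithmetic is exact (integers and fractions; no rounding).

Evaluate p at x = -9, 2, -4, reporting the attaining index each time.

p(-9) = max(-6+0·(-9)=-6, 7+1·(-9)=-2, -7+2·(-9)=-25, 6+3·(-9)=-21, 2+4·(-9)=-34, -2+5·(-9)=-47) = -2 (attained by i=1)
p(2) = max(-6+0·2=-6, 7+1·2=9, -7+2·2=-3, 6+3·2=12, 2+4·2=10, -2+5·2=8) = 12 (attained by i=3)
p(-4) = max(-6+0·(-4)=-6, 7+1·(-4)=3, -7+2·(-4)=-15, 6+3·(-4)=-6, 2+4·(-4)=-14, -2+5·(-4)=-22) = 3 (attained by i=1)
Answer: p(-9) = -2; p(2) = 12; p(-4) = 3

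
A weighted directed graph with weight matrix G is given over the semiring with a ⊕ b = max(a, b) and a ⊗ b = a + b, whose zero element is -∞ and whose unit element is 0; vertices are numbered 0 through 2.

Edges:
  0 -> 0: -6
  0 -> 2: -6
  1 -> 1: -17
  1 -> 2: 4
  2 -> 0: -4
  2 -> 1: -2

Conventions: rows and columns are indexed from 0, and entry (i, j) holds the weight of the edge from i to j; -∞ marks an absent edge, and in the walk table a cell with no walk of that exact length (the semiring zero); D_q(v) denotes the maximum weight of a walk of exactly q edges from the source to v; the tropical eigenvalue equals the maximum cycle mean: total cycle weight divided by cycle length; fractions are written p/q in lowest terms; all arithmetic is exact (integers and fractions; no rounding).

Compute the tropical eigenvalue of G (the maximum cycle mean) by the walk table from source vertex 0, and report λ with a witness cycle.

q=0: [0, -∞, -∞]
q=1: [-6, -∞, -6]
q=2: [-10, -8, -12]
q=3: [-16, -14, -4]
Optimal cycle mean attained by: cycle 1->2->1, total 4 + (-2), length 2.
Answer: λ = 1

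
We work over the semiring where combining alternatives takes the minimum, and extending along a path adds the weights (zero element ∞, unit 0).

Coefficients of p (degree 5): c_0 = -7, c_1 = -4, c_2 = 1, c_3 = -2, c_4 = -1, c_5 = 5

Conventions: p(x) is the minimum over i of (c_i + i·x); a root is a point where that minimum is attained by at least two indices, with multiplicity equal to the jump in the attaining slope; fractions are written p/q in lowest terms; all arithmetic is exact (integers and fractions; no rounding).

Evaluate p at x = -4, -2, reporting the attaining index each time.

p(-4) = min(-7+0·(-4)=-7, -4+1·(-4)=-8, 1+2·(-4)=-7, -2+3·(-4)=-14, -1+4·(-4)=-17, 5+5·(-4)=-15) = -17 (attained by i=4)
p(-2) = min(-7+0·(-2)=-7, -4+1·(-2)=-6, 1+2·(-2)=-3, -2+3·(-2)=-8, -1+4·(-2)=-9, 5+5·(-2)=-5) = -9 (attained by i=4)
Answer: p(-4) = -17; p(-2) = -9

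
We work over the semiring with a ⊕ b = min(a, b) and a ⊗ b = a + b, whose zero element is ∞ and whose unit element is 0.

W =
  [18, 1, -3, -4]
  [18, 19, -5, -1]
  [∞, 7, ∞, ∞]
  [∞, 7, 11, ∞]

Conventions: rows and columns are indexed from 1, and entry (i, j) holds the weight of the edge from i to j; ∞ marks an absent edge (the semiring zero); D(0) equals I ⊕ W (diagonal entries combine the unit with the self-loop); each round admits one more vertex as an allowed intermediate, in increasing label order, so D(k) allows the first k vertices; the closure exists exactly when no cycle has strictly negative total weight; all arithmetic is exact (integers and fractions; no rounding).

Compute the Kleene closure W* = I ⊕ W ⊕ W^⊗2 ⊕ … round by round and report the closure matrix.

D(0):
  [0, 1, -3, -4]
  [18, 0, -5, -1]
  [∞, 7, 0, ∞]
  [∞, 7, 11, 0]
D(1):
  [0, 1, -3, -4]
  [18, 0, -5, -1]
  [∞, 7, 0, ∞]
  [∞, 7, 11, 0]
D(2):
  [0, 1, -4, -4]
  [18, 0, -5, -1]
  [25, 7, 0, 6]
  [25, 7, 2, 0]
D(3):
  [0, 1, -4, -4]
  [18, 0, -5, -1]
  [25, 7, 0, 6]
  [25, 7, 2, 0]
D(4):
  [0, 1, -4, -4]
  [18, 0, -5, -1]
  [25, 7, 0, 6]
  [25, 7, 2, 0]
Answer: W* = [[0, 1, -4, -4], [18, 0, -5, -1], [25, 7, 0, 6], [25, 7, 2, 0]]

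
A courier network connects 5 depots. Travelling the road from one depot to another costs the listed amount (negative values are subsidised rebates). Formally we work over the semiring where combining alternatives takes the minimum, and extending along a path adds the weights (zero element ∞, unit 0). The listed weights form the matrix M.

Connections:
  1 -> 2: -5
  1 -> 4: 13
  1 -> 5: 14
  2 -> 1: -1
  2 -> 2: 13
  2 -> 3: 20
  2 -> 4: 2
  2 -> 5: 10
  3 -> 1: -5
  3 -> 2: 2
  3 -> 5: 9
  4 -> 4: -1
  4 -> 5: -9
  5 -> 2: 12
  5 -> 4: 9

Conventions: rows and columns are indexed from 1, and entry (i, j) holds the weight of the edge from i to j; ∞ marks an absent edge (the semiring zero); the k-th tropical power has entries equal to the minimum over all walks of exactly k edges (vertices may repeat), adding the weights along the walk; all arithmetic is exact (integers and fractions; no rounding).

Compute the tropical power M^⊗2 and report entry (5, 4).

M^⊗2:
  [-6, 8, 15, -3, 4]
  [12, -6, 33, 1, -7]
  [1, -10, 22, 4, 9]
  [∞, 3, ∞, -2, -10]
  [11, 25, 32, 8, 0]
Key observation: the optimum is the walk 5->4->4, with weight 9 + (-1) = 8.
Optimal value attained by: walk 5->4->4.
Answer: (M^⊗2)[5][4] = 8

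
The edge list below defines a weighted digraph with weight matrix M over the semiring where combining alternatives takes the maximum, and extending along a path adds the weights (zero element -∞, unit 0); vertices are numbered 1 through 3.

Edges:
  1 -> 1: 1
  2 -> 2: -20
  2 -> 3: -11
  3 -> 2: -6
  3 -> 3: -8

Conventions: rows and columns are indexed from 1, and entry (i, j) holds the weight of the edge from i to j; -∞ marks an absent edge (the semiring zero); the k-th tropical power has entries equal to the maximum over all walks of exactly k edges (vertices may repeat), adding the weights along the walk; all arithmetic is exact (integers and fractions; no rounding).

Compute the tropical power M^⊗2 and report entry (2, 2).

M^⊗2:
  [2, -∞, -∞]
  [-∞, -17, -19]
  [-∞, -14, -16]
Key observation: the optimum is the walk 2->3->2, with weight (-11) + (-6) = -17.
Optimal value attained by: walk 2->3->2.
Answer: (M^⊗2)[2][2] = -17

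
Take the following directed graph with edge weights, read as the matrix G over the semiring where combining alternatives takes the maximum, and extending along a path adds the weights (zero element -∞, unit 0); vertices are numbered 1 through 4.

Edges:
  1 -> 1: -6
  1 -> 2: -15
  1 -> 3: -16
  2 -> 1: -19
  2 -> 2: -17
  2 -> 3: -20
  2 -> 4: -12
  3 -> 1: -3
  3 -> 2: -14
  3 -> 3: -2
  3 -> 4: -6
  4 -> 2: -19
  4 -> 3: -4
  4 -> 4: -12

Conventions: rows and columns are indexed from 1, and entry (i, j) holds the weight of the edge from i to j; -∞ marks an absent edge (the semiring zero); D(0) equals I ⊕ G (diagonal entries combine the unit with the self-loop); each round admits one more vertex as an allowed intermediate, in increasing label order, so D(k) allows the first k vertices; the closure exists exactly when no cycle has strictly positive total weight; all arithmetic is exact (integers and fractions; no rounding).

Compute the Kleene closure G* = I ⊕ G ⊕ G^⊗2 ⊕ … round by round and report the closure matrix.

D(0):
  [0, -15, -16, -∞]
  [-19, 0, -20, -12]
  [-3, -14, 0, -6]
  [-∞, -19, -4, 0]
D(1):
  [0, -15, -16, -∞]
  [-19, 0, -20, -12]
  [-3, -14, 0, -6]
  [-∞, -19, -4, 0]
D(2):
  [0, -15, -16, -27]
  [-19, 0, -20, -12]
  [-3, -14, 0, -6]
  [-38, -19, -4, 0]
D(3):
  [0, -15, -16, -22]
  [-19, 0, -20, -12]
  [-3, -14, 0, -6]
  [-7, -18, -4, 0]
D(4):
  [0, -15, -16, -22]
  [-19, 0, -16, -12]
  [-3, -14, 0, -6]
  [-7, -18, -4, 0]
Answer: G* = [[0, -15, -16, -22], [-19, 0, -16, -12], [-3, -14, 0, -6], [-7, -18, -4, 0]]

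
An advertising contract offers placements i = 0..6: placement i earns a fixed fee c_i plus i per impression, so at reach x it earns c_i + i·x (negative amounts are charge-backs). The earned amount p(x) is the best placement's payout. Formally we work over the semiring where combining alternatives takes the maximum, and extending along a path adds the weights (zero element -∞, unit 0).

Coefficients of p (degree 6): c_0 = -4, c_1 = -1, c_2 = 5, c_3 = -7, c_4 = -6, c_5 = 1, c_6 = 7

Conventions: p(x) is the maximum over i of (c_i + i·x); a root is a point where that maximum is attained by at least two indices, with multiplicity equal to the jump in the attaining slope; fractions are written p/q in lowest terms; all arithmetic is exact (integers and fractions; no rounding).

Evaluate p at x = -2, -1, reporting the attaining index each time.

p(-2) = max(-4+0·(-2)=-4, -1+1·(-2)=-3, 5+2·(-2)=1, -7+3·(-2)=-13, -6+4·(-2)=-14, 1+5·(-2)=-9, 7+6·(-2)=-5) = 1 (attained by i=2)
p(-1) = max(-4+0·(-1)=-4, -1+1·(-1)=-2, 5+2·(-1)=3, -7+3·(-1)=-10, -6+4·(-1)=-10, 1+5·(-1)=-4, 7+6·(-1)=1) = 3 (attained by i=2)
Answer: p(-2) = 1; p(-1) = 3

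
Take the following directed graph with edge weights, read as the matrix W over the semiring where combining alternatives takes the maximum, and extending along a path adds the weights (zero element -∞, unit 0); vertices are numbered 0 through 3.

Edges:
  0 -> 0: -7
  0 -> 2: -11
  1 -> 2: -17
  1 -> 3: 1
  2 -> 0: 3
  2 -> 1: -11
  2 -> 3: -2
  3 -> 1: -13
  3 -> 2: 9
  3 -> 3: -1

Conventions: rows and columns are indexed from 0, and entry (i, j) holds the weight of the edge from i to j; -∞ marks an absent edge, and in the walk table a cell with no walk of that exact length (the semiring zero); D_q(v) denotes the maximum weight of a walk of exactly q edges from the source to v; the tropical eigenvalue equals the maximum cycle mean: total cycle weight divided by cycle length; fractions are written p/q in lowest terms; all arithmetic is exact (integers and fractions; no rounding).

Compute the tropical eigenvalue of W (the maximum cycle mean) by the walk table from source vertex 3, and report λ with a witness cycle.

q=0: [-∞, -∞, -∞, 0]
q=1: [-∞, -13, 9, -1]
q=2: [12, -2, 8, 7]
q=3: [11, -3, 16, 6]
q=4: [19, 5, 15, 14]
Optimal cycle mean attained by: cycle 2->3->2, total (-2) + 9, length 2.
Answer: λ = 7/2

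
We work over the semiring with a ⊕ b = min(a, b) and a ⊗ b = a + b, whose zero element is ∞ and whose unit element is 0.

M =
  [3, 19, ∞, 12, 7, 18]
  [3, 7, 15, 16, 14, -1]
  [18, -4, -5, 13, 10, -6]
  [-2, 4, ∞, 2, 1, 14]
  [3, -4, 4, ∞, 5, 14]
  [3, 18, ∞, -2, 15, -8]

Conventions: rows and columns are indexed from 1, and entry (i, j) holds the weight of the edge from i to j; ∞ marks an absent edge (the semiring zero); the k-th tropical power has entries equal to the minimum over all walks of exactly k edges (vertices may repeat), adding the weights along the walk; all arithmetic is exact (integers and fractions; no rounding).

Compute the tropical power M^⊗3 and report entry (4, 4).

M^⊗2:
  [6, 3, 11, 14, 10, 10]
  [2, 10, 10, -3, 10, -9]
  [-3, -9, -10, -8, 5, -14]
  [0, -3, 5, 4, 3, 3]
  [-1, 0, -1, 12, 10, -5]
  [-5, 2, 19, -10, -1, -16]
M^⊗3:
  [6, 6, 6, 8, 13, 2]
  [-6, 1, 5, -11, -2, -17]
  [-11, -14, -15, -16, -7, -22]
  [0, -1, 0, 1, 5, -5]
  [-2, -5, -6, -7, 6, -13]
  [-13, -6, 3, -18, -9, -24]
Key observation: the optimum is the walk 4->2->6->4, with weight 4 + (-1) + (-2) = 1.
Optimal value attained by: walk 4->2->6->4.
Answer: (M^⊗3)[4][4] = 1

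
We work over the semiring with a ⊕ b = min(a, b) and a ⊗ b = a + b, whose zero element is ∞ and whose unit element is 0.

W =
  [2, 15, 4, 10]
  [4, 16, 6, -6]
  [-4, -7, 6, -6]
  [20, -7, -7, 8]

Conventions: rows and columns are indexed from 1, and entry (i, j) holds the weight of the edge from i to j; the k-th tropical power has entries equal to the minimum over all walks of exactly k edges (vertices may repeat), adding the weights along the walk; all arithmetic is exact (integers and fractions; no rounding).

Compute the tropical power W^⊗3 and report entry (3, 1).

W^⊗2:
  [0, -3, 3, -2]
  [2, -13, -13, 0]
  [-3, -13, -13, -13]
  [-11, -14, -1, -13]
W^⊗3:
  [-1, -9, -9, -9]
  [-17, -20, -7, -19]
  [-17, -20, -20, -19]
  [-10, -20, -20, -20]
Key observation: the optimum is the walk 3->4->3->1, with weight (-6) + (-7) + (-4) = -17.
Optimal value attained by: walk 3->4->3->1.
Answer: (W^⊗3)[3][1] = -17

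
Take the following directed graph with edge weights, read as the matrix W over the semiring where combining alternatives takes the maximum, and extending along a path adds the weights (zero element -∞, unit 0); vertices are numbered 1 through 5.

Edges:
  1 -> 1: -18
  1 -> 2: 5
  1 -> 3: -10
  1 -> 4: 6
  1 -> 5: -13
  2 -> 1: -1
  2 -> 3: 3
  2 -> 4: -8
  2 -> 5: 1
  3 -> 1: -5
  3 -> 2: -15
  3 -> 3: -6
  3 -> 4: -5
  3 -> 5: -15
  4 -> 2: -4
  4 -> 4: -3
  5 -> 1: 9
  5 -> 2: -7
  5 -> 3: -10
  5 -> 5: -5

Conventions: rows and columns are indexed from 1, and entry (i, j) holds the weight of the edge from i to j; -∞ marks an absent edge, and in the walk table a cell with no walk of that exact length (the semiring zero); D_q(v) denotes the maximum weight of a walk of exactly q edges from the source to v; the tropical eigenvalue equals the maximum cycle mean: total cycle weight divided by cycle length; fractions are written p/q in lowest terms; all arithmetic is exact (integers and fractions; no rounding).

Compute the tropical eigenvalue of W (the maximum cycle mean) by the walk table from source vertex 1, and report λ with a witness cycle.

q=0: [0, -∞, -∞, -∞, -∞]
q=1: [-18, 5, -10, 6, -13]
q=2: [4, 2, 8, 3, 6]
q=3: [15, 9, 5, 10, 3]
q=4: [12, 20, 12, 21, 10]
q=5: [19, 17, 23, 18, 21]
Optimal cycle mean attained by: cycle 1->2->5->1, total 5 + 1 + 9, length 3.
Answer: λ = 5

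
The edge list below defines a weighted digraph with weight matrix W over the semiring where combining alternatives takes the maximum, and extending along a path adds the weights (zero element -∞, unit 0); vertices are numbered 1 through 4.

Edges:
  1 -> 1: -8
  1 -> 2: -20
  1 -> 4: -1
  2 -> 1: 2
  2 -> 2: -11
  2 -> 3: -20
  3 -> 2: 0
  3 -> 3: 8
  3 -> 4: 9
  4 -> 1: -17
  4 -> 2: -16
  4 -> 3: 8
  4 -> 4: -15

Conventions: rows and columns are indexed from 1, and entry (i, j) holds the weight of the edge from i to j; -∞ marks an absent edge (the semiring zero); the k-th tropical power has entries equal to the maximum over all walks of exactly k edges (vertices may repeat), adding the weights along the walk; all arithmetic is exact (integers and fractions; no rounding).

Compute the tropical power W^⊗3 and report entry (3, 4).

W^⊗2:
  [-16, -17, 7, -9]
  [-6, -18, -12, 1]
  [2, 8, 17, 17]
  [-14, 8, 16, 17]
W^⊗3:
  [-15, 7, 15, 16]
  [-14, -12, 9, -3]
  [10, 17, 25, 26]
  [10, 16, 25, 25]
Key observation: the optimum is the walk 3->4->3->4, with weight 9 + 8 + 9 = 26.
Optimal value attained by: walk 3->4->3->4.
Answer: (W^⊗3)[3][4] = 26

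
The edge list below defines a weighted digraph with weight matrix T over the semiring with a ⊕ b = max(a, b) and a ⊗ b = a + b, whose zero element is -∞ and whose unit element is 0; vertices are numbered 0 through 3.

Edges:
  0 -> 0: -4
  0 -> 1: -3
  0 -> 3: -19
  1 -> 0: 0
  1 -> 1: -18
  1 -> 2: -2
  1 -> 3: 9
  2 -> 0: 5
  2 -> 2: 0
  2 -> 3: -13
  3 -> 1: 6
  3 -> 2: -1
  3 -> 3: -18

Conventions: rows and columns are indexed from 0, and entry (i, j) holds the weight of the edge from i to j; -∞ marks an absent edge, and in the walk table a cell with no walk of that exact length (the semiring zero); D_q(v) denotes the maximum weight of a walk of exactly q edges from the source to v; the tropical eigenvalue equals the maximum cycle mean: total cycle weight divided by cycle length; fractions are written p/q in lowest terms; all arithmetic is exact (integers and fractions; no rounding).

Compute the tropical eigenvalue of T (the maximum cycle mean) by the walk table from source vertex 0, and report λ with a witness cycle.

q=0: [0, -∞, -∞, -∞]
q=1: [-4, -3, -∞, -19]
q=2: [-3, -7, -5, 6]
q=3: [0, 12, 5, 2]
q=4: [12, 8, 10, 21]
Optimal cycle mean attained by: cycle 1->3->1, total 9 + 6, length 2.
Answer: λ = 15/2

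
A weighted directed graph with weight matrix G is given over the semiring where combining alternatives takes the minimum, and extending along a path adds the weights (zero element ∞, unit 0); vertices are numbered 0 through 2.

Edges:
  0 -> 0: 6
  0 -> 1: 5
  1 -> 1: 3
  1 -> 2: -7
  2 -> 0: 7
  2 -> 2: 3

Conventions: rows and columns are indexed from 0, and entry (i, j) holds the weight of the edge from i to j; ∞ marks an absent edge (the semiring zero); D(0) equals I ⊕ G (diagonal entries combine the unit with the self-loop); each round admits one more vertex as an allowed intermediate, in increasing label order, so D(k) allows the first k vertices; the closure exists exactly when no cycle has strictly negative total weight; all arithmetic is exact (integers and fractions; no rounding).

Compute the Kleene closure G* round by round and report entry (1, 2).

D(0):
  [0, 5, ∞]
  [∞, 0, -7]
  [7, ∞, 0]
D(1):
  [0, 5, ∞]
  [∞, 0, -7]
  [7, 12, 0]
D(2):
  [0, 5, -2]
  [∞, 0, -7]
  [7, 12, 0]
D(3):
  [0, 5, -2]
  [0, 0, -7]
  [7, 12, 0]
Answer: G*[1][2] = -7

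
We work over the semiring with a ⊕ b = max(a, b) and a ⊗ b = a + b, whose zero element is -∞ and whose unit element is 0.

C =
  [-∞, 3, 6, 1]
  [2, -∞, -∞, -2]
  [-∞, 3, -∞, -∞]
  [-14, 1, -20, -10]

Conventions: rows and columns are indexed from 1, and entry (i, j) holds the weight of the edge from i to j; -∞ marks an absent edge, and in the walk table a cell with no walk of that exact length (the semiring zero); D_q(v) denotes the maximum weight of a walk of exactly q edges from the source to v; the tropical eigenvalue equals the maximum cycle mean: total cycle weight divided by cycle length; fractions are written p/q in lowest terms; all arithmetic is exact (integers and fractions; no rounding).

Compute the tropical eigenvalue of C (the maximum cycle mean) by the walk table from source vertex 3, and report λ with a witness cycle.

q=0: [-∞, -∞, 0, -∞]
q=1: [-∞, 3, -∞, -∞]
q=2: [5, -∞, -∞, 1]
q=3: [-13, 8, 11, 6]
q=4: [10, 14, -7, 6]
Optimal cycle mean attained by: cycle 1->3->2->1, total 6 + 3 + 2, length 3.
Answer: λ = 11/3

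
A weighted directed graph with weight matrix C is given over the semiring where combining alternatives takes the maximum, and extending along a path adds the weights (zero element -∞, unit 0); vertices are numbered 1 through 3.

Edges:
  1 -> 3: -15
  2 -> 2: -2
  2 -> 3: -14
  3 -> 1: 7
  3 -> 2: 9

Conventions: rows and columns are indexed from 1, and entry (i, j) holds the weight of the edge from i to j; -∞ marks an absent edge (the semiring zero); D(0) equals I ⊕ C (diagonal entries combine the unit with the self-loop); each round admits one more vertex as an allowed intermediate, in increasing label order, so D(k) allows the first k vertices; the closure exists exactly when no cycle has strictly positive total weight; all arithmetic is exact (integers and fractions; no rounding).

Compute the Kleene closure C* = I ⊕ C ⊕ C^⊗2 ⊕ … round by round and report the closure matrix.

D(0):
  [0, -∞, -15]
  [-∞, 0, -14]
  [7, 9, 0]
D(1):
  [0, -∞, -15]
  [-∞, 0, -14]
  [7, 9, 0]
D(2):
  [0, -∞, -15]
  [-∞, 0, -14]
  [7, 9, 0]
D(3):
  [0, -6, -15]
  [-7, 0, -14]
  [7, 9, 0]
Answer: C* = [[0, -6, -15], [-7, 0, -14], [7, 9, 0]]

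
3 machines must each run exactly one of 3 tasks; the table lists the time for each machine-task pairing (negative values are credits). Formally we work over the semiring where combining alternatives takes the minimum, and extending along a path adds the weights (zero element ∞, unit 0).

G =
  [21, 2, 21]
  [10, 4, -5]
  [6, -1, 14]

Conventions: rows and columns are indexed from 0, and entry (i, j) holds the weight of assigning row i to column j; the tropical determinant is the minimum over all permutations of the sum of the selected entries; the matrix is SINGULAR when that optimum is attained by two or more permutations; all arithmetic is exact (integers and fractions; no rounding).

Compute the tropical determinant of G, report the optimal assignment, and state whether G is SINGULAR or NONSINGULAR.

σ = (0, 1, 2): 21 + 4 + 14 = 39
σ = (0, 2, 1): 21 + (-5) + (-1) = 15
σ = (1, 0, 2): 2 + 10 + 14 = 26
σ = (1, 2, 0): 2 + (-5) + 6 = 3
σ = (2, 0, 1): 21 + 10 + (-1) = 30
σ = (2, 1, 0): 21 + 4 + 6 = 31
Optimal value attained by: σ = (1, 2, 0).
Answer: det⊕(G) = 3; verdict: NONSINGULAR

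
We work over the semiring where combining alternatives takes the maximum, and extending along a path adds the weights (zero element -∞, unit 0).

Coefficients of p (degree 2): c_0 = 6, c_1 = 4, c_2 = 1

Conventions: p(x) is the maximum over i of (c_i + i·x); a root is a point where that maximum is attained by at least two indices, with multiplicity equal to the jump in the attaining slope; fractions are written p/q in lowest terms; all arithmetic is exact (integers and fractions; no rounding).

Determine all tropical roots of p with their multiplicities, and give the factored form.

hull edge (i=0, c=6) to (i=1, c=4): slope -2, span 1
hull edge (i=1, c=4) to (i=2, c=1): slope -3, span 1
Factored form: p(x) = 1 ⊗ (x ⊕ 2) ⊗ (x ⊕ 3)
Answer: roots = 2 (mult 1), 3 (mult 1)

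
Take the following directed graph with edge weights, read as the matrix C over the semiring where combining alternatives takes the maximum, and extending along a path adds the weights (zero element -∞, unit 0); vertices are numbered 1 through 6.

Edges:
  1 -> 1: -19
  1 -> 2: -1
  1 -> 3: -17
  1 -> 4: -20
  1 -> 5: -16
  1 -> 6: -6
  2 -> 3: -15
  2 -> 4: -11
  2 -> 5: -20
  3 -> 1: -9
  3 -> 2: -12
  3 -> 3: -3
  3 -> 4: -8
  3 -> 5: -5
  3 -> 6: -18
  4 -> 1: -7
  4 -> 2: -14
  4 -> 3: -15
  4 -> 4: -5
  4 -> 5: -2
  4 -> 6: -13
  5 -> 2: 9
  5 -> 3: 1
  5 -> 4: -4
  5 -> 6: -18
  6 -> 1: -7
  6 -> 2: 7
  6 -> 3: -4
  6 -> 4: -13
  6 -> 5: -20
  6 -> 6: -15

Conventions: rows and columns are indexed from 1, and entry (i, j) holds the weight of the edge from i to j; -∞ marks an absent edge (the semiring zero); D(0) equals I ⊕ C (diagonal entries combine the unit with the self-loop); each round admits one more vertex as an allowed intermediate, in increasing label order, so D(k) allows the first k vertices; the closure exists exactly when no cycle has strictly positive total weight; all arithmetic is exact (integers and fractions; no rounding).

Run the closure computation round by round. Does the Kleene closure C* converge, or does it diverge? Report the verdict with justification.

D(0):
  [0, -1, -17, -20, -16, -6]
  [-∞, 0, -15, -11, -20, -∞]
  [-9, -12, 0, -8, -5, -18]
  [-7, -14, -15, 0, -2, -13]
  [-∞, 9, 1, -4, 0, -18]
  [-7, 7, -4, -13, -20, 0]
D(1):
  [0, -1, -17, -20, -16, -6]
  [-∞, 0, -15, -11, -20, -∞]
  [-9, -10, 0, -8, -5, -15]
  [-7, -8, -15, 0, -2, -13]
  [-∞, 9, 1, -4, 0, -18]
  [-7, 7, -4, -13, -20, 0]
D(2):
  [0, -1, -16, -12, -16, -6]
  [-∞, 0, -15, -11, -20, -∞]
  [-9, -10, 0, -8, -5, -15]
  [-7, -8, -15, 0, -2, -13]
  [-∞, 9, 1, -2, 0, -18]
  [-7, 7, -4, -4, -13, 0]
D(3):
  [0, -1, -16, -12, -16, -6]
  [-24, 0, -15, -11, -20, -30]
  [-9, -10, 0, -8, -5, -15]
  [-7, -8, -15, 0, -2, -13]
  [-8, 9, 1, -2, 0, -14]
  [-7, 7, -4, -4, -9, 0]
D(4):
  [0, -1, -16, -12, -14, -6]
  [-18, 0, -15, -11, -13, -24]
  [-9, -10, 0, -8, -5, -15]
  [-7, -8, -15, 0, -2, -13]
  [-8, 9, 1, -2, 0, -14]
  [-7, 7, -4, -4, -6, 0]
D(5):
  [0, -1, -13, -12, -14, -6]
  [-18, 0, -12, -11, -13, -24]
  [-9, 4, 0, -7, -5, -15]
  [-7, 7, -1, 0, -2, -13]
  [-8, 9, 1, -2, 0, -14]
  [-7, 7, -4, -4, -6, 0]
D(6):
  [0, 1, -10, -10, -12, -6]
  [-18, 0, -12, -11, -13, -24]
  [-9, 4, 0, -7, -5, -15]
  [-7, 7, -1, 0, -2, -13]
  [-8, 9, 1, -2, 0, -14]
  [-7, 7, -4, -4, -6, 0]
Key observation: every diagonal entry stays at the unit through all rounds, so no improving cycle exists.
Answer: CONVERGES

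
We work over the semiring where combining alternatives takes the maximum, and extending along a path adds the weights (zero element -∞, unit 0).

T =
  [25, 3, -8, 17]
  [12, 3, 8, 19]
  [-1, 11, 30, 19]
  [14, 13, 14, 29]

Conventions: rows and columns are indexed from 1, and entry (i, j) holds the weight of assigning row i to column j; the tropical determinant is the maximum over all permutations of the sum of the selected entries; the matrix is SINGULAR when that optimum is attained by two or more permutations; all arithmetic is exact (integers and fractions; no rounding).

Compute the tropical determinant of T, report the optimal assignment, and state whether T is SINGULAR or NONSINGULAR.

σ = (1, 2, 3, 4): 25 + 3 + 30 + 29 = 87
σ = (1, 2, 4, 3): 25 + 3 + 19 + 14 = 61
σ = (1, 3, 2, 4): 25 + 8 + 11 + 29 = 73
σ = (1, 3, 4, 2): 25 + 8 + 19 + 13 = 65
σ = (1, 4, 2, 3): 25 + 19 + 11 + 14 = 69
σ = (1, 4, 3, 2): 25 + 19 + 30 + 13 = 87
σ = (2, 1, 3, 4): 3 + 12 + 30 + 29 = 74
σ = (2, 1, 4, 3): 3 + 12 + 19 + 14 = 48
σ = (2, 3, 1, 4): 3 + 8 + (-1) + 29 = 39
σ = (2, 3, 4, 1): 3 + 8 + 19 + 14 = 44
σ = (2, 4, 1, 3): 3 + 19 + (-1) + 14 = 35
σ = (2, 4, 3, 1): 3 + 19 + 30 + 14 = 66
σ = (3, 1, 2, 4): (-8) + 12 + 11 + 29 = 44
σ = (3, 1, 4, 2): (-8) + 12 + 19 + 13 = 36
σ = (3, 2, 1, 4): (-8) + 3 + (-1) + 29 = 23
σ = (3, 2, 4, 1): (-8) + 3 + 19 + 14 = 28
σ = (3, 4, 1, 2): (-8) + 19 + (-1) + 13 = 23
σ = (3, 4, 2, 1): (-8) + 19 + 11 + 14 = 36
σ = (4, 1, 2, 3): 17 + 12 + 11 + 14 = 54
σ = (4, 1, 3, 2): 17 + 12 + 30 + 13 = 72
σ = (4, 2, 1, 3): 17 + 3 + (-1) + 14 = 33
σ = (4, 2, 3, 1): 17 + 3 + 30 + 14 = 64
σ = (4, 3, 1, 2): 17 + 8 + (-1) + 13 = 37
σ = (4, 3, 2, 1): 17 + 8 + 11 + 14 = 50
Optimal value attained by: σ = (1, 2, 3, 4).
Answer: det⊕(T) = 87; verdict: SINGULAR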